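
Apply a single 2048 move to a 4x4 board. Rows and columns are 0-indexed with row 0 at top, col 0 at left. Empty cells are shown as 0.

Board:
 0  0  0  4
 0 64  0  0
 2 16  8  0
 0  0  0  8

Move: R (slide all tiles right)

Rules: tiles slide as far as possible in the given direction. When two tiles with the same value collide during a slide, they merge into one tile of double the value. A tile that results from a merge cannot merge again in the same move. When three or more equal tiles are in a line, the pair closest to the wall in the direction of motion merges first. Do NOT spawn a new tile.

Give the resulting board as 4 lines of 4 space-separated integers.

Slide right:
row 0: [0, 0, 0, 4] -> [0, 0, 0, 4]
row 1: [0, 64, 0, 0] -> [0, 0, 0, 64]
row 2: [2, 16, 8, 0] -> [0, 2, 16, 8]
row 3: [0, 0, 0, 8] -> [0, 0, 0, 8]

Answer:  0  0  0  4
 0  0  0 64
 0  2 16  8
 0  0  0  8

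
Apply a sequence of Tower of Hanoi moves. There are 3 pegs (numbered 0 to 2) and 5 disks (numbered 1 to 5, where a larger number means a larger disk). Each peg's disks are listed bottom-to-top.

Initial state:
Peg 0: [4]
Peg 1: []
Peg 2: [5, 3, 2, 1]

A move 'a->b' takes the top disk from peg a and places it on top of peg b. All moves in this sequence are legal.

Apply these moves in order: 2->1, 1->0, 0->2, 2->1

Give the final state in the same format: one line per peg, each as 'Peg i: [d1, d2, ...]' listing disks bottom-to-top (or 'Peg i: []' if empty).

Answer: Peg 0: [4]
Peg 1: [1]
Peg 2: [5, 3, 2]

Derivation:
After move 1 (2->1):
Peg 0: [4]
Peg 1: [1]
Peg 2: [5, 3, 2]

After move 2 (1->0):
Peg 0: [4, 1]
Peg 1: []
Peg 2: [5, 3, 2]

After move 3 (0->2):
Peg 0: [4]
Peg 1: []
Peg 2: [5, 3, 2, 1]

After move 4 (2->1):
Peg 0: [4]
Peg 1: [1]
Peg 2: [5, 3, 2]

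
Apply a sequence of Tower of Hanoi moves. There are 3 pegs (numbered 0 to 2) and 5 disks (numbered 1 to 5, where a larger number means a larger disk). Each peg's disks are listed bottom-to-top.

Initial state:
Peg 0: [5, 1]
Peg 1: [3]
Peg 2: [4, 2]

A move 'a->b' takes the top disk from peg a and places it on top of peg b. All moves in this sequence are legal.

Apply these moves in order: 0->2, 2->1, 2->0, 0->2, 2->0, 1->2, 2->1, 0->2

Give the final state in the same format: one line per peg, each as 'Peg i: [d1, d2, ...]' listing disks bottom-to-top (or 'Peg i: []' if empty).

Answer: Peg 0: [5]
Peg 1: [3, 1]
Peg 2: [4, 2]

Derivation:
After move 1 (0->2):
Peg 0: [5]
Peg 1: [3]
Peg 2: [4, 2, 1]

After move 2 (2->1):
Peg 0: [5]
Peg 1: [3, 1]
Peg 2: [4, 2]

After move 3 (2->0):
Peg 0: [5, 2]
Peg 1: [3, 1]
Peg 2: [4]

After move 4 (0->2):
Peg 0: [5]
Peg 1: [3, 1]
Peg 2: [4, 2]

After move 5 (2->0):
Peg 0: [5, 2]
Peg 1: [3, 1]
Peg 2: [4]

After move 6 (1->2):
Peg 0: [5, 2]
Peg 1: [3]
Peg 2: [4, 1]

After move 7 (2->1):
Peg 0: [5, 2]
Peg 1: [3, 1]
Peg 2: [4]

After move 8 (0->2):
Peg 0: [5]
Peg 1: [3, 1]
Peg 2: [4, 2]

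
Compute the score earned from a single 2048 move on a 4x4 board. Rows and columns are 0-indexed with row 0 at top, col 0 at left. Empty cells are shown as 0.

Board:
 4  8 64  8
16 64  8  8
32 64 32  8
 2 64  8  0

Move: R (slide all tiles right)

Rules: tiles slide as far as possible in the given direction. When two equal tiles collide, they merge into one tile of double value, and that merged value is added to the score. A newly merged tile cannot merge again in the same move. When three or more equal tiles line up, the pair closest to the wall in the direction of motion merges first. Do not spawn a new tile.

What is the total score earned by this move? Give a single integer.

Answer: 16

Derivation:
Slide right:
row 0: [4, 8, 64, 8] -> [4, 8, 64, 8]  score +0 (running 0)
row 1: [16, 64, 8, 8] -> [0, 16, 64, 16]  score +16 (running 16)
row 2: [32, 64, 32, 8] -> [32, 64, 32, 8]  score +0 (running 16)
row 3: [2, 64, 8, 0] -> [0, 2, 64, 8]  score +0 (running 16)
Board after move:
 4  8 64  8
 0 16 64 16
32 64 32  8
 0  2 64  8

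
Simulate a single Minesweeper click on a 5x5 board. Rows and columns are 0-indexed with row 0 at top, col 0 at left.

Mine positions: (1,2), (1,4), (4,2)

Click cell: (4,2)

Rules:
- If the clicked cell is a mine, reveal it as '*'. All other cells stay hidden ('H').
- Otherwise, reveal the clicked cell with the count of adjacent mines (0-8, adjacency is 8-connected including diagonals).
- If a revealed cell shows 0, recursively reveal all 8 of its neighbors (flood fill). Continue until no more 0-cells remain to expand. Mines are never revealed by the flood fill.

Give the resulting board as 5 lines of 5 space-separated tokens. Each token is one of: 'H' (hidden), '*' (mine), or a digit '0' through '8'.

H H H H H
H H H H H
H H H H H
H H H H H
H H * H H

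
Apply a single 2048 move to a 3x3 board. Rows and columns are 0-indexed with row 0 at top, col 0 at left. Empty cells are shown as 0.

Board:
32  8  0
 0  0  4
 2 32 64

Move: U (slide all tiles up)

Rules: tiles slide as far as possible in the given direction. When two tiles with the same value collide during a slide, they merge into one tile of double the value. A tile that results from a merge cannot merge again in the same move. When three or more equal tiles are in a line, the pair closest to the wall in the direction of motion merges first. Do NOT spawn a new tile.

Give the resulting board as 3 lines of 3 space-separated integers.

Slide up:
col 0: [32, 0, 2] -> [32, 2, 0]
col 1: [8, 0, 32] -> [8, 32, 0]
col 2: [0, 4, 64] -> [4, 64, 0]

Answer: 32  8  4
 2 32 64
 0  0  0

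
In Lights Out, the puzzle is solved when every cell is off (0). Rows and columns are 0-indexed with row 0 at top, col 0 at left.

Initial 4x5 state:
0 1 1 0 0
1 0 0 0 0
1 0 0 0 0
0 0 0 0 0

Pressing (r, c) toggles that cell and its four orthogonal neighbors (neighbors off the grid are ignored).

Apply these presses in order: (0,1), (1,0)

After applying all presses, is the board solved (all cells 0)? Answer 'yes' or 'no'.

Answer: yes

Derivation:
After press 1 at (0,1):
1 0 0 0 0
1 1 0 0 0
1 0 0 0 0
0 0 0 0 0

After press 2 at (1,0):
0 0 0 0 0
0 0 0 0 0
0 0 0 0 0
0 0 0 0 0

Lights still on: 0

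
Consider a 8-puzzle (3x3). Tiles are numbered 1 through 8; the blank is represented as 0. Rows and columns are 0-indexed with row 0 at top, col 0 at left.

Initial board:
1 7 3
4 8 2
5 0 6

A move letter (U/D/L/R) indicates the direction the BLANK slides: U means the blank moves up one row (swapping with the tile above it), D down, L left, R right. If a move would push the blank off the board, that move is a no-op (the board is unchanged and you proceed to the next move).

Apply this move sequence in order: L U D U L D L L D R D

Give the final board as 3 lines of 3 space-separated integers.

After move 1 (L):
1 7 3
4 8 2
0 5 6

After move 2 (U):
1 7 3
0 8 2
4 5 6

After move 3 (D):
1 7 3
4 8 2
0 5 6

After move 4 (U):
1 7 3
0 8 2
4 5 6

After move 5 (L):
1 7 3
0 8 2
4 5 6

After move 6 (D):
1 7 3
4 8 2
0 5 6

After move 7 (L):
1 7 3
4 8 2
0 5 6

After move 8 (L):
1 7 3
4 8 2
0 5 6

After move 9 (D):
1 7 3
4 8 2
0 5 6

After move 10 (R):
1 7 3
4 8 2
5 0 6

After move 11 (D):
1 7 3
4 8 2
5 0 6

Answer: 1 7 3
4 8 2
5 0 6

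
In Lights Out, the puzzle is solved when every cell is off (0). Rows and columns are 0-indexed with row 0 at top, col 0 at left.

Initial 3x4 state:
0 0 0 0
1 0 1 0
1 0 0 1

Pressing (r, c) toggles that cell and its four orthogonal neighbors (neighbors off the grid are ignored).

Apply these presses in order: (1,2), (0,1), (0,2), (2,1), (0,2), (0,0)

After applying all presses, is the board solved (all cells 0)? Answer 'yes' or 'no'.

Answer: no

Derivation:
After press 1 at (1,2):
0 0 1 0
1 1 0 1
1 0 1 1

After press 2 at (0,1):
1 1 0 0
1 0 0 1
1 0 1 1

After press 3 at (0,2):
1 0 1 1
1 0 1 1
1 0 1 1

After press 4 at (2,1):
1 0 1 1
1 1 1 1
0 1 0 1

After press 5 at (0,2):
1 1 0 0
1 1 0 1
0 1 0 1

After press 6 at (0,0):
0 0 0 0
0 1 0 1
0 1 0 1

Lights still on: 4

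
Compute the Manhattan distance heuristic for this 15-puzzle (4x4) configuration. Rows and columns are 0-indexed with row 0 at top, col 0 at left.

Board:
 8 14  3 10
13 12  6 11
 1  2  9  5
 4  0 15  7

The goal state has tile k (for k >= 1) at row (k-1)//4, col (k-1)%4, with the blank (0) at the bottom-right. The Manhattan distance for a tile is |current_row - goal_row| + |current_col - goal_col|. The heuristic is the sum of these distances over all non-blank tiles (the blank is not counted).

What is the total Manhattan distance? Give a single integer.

Answer: 38

Derivation:
Tile 8: (0,0)->(1,3) = 4
Tile 14: (0,1)->(3,1) = 3
Tile 3: (0,2)->(0,2) = 0
Tile 10: (0,3)->(2,1) = 4
Tile 13: (1,0)->(3,0) = 2
Tile 12: (1,1)->(2,3) = 3
Tile 6: (1,2)->(1,1) = 1
Tile 11: (1,3)->(2,2) = 2
Tile 1: (2,0)->(0,0) = 2
Tile 2: (2,1)->(0,1) = 2
Tile 9: (2,2)->(2,0) = 2
Tile 5: (2,3)->(1,0) = 4
Tile 4: (3,0)->(0,3) = 6
Tile 15: (3,2)->(3,2) = 0
Tile 7: (3,3)->(1,2) = 3
Sum: 4 + 3 + 0 + 4 + 2 + 3 + 1 + 2 + 2 + 2 + 2 + 4 + 6 + 0 + 3 = 38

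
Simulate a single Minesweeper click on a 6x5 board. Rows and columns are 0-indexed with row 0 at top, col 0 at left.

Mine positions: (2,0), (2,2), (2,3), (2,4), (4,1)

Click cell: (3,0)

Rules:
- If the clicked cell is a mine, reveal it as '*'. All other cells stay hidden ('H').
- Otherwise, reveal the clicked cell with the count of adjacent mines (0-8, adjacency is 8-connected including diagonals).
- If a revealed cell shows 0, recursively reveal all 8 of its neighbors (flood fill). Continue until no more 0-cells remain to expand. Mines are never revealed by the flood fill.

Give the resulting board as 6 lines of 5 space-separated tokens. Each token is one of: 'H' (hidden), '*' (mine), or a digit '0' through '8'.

H H H H H
H H H H H
H H H H H
2 H H H H
H H H H H
H H H H H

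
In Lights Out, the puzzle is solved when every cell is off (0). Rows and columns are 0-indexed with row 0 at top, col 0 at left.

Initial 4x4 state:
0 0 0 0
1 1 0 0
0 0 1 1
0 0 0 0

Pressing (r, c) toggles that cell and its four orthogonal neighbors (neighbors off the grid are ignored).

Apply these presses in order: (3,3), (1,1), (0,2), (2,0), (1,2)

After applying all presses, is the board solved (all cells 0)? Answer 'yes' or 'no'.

After press 1 at (3,3):
0 0 0 0
1 1 0 0
0 0 1 0
0 0 1 1

After press 2 at (1,1):
0 1 0 0
0 0 1 0
0 1 1 0
0 0 1 1

After press 3 at (0,2):
0 0 1 1
0 0 0 0
0 1 1 0
0 0 1 1

After press 4 at (2,0):
0 0 1 1
1 0 0 0
1 0 1 0
1 0 1 1

After press 5 at (1,2):
0 0 0 1
1 1 1 1
1 0 0 0
1 0 1 1

Lights still on: 9

Answer: no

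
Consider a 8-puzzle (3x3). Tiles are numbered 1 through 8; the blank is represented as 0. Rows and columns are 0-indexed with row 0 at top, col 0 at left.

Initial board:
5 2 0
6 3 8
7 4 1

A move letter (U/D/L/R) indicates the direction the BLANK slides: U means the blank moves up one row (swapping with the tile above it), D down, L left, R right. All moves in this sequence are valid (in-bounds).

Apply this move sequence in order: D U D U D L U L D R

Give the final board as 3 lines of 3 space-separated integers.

After move 1 (D):
5 2 8
6 3 0
7 4 1

After move 2 (U):
5 2 0
6 3 8
7 4 1

After move 3 (D):
5 2 8
6 3 0
7 4 1

After move 4 (U):
5 2 0
6 3 8
7 4 1

After move 5 (D):
5 2 8
6 3 0
7 4 1

After move 6 (L):
5 2 8
6 0 3
7 4 1

After move 7 (U):
5 0 8
6 2 3
7 4 1

After move 8 (L):
0 5 8
6 2 3
7 4 1

After move 9 (D):
6 5 8
0 2 3
7 4 1

After move 10 (R):
6 5 8
2 0 3
7 4 1

Answer: 6 5 8
2 0 3
7 4 1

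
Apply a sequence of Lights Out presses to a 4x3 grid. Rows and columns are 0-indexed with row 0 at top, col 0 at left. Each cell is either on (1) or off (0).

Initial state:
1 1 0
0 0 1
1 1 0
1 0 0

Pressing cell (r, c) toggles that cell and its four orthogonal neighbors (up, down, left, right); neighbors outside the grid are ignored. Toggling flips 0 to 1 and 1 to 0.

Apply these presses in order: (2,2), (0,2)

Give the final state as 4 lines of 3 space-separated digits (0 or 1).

After press 1 at (2,2):
1 1 0
0 0 0
1 0 1
1 0 1

After press 2 at (0,2):
1 0 1
0 0 1
1 0 1
1 0 1

Answer: 1 0 1
0 0 1
1 0 1
1 0 1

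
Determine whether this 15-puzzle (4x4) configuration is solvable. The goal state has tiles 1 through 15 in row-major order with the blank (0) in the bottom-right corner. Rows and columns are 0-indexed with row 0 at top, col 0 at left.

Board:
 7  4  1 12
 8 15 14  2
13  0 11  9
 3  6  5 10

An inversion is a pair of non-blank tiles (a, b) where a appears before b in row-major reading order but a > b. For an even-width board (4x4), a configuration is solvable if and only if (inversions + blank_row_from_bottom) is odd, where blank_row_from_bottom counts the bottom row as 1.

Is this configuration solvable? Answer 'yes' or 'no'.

Inversions: 53
Blank is in row 2 (0-indexed from top), which is row 2 counting from the bottom (bottom = 1).
53 + 2 = 55, which is odd, so the puzzle is solvable.

Answer: yes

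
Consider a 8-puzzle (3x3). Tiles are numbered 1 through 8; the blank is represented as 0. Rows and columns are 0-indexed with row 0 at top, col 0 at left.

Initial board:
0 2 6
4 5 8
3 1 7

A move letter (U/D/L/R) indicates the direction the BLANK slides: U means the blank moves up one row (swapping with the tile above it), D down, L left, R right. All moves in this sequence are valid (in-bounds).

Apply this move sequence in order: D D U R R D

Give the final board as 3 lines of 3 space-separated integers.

After move 1 (D):
4 2 6
0 5 8
3 1 7

After move 2 (D):
4 2 6
3 5 8
0 1 7

After move 3 (U):
4 2 6
0 5 8
3 1 7

After move 4 (R):
4 2 6
5 0 8
3 1 7

After move 5 (R):
4 2 6
5 8 0
3 1 7

After move 6 (D):
4 2 6
5 8 7
3 1 0

Answer: 4 2 6
5 8 7
3 1 0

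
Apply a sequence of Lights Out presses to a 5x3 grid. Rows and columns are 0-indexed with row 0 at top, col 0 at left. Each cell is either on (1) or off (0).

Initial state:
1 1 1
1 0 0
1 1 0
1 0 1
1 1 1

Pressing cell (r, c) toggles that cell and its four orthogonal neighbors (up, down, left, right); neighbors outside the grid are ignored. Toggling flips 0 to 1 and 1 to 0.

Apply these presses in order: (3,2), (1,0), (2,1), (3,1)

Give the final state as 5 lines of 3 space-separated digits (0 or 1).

After press 1 at (3,2):
1 1 1
1 0 0
1 1 1
1 1 0
1 1 0

After press 2 at (1,0):
0 1 1
0 1 0
0 1 1
1 1 0
1 1 0

After press 3 at (2,1):
0 1 1
0 0 0
1 0 0
1 0 0
1 1 0

After press 4 at (3,1):
0 1 1
0 0 0
1 1 0
0 1 1
1 0 0

Answer: 0 1 1
0 0 0
1 1 0
0 1 1
1 0 0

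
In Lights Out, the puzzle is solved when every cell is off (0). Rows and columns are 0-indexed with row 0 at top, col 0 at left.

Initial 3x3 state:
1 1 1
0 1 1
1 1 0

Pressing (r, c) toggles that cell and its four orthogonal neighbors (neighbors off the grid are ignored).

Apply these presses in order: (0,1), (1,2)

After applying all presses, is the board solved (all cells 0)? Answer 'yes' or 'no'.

After press 1 at (0,1):
0 0 0
0 0 1
1 1 0

After press 2 at (1,2):
0 0 1
0 1 0
1 1 1

Lights still on: 5

Answer: no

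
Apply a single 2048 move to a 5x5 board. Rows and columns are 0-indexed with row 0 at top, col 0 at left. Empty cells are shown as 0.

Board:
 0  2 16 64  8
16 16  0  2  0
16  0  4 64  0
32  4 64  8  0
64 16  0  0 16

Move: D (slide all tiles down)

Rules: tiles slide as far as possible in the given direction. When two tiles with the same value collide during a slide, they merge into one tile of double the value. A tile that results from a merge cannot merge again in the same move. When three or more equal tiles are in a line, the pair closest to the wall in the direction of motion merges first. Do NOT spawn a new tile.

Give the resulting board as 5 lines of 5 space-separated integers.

Slide down:
col 0: [0, 16, 16, 32, 64] -> [0, 0, 32, 32, 64]
col 1: [2, 16, 0, 4, 16] -> [0, 2, 16, 4, 16]
col 2: [16, 0, 4, 64, 0] -> [0, 0, 16, 4, 64]
col 3: [64, 2, 64, 8, 0] -> [0, 64, 2, 64, 8]
col 4: [8, 0, 0, 0, 16] -> [0, 0, 0, 8, 16]

Answer:  0  0  0  0  0
 0  2  0 64  0
32 16 16  2  0
32  4  4 64  8
64 16 64  8 16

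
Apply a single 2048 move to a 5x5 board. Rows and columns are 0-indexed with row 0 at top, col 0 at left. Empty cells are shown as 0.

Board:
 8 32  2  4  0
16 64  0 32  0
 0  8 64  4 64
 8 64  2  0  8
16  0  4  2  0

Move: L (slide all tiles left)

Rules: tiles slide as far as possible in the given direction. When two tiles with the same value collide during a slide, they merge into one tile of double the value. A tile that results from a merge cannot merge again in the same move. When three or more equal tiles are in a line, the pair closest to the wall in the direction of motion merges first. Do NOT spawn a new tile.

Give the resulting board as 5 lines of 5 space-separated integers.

Slide left:
row 0: [8, 32, 2, 4, 0] -> [8, 32, 2, 4, 0]
row 1: [16, 64, 0, 32, 0] -> [16, 64, 32, 0, 0]
row 2: [0, 8, 64, 4, 64] -> [8, 64, 4, 64, 0]
row 3: [8, 64, 2, 0, 8] -> [8, 64, 2, 8, 0]
row 4: [16, 0, 4, 2, 0] -> [16, 4, 2, 0, 0]

Answer:  8 32  2  4  0
16 64 32  0  0
 8 64  4 64  0
 8 64  2  8  0
16  4  2  0  0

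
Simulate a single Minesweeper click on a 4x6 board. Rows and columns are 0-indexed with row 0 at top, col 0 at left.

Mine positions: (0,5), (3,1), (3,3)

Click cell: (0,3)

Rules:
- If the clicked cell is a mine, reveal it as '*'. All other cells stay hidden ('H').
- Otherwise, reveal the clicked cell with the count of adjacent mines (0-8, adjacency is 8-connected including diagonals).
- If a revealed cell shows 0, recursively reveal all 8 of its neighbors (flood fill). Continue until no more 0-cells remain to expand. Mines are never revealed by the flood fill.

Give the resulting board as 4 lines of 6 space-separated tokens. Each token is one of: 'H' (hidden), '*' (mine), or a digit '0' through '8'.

0 0 0 0 1 H
0 0 0 0 1 H
1 1 2 1 1 H
H H H H H H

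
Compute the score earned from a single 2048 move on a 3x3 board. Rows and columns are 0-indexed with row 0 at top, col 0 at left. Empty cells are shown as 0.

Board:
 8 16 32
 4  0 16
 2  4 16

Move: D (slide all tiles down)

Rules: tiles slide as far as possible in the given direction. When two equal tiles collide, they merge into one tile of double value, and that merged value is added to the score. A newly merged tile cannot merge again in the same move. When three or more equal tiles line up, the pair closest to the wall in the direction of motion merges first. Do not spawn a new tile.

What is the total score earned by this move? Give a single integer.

Slide down:
col 0: [8, 4, 2] -> [8, 4, 2]  score +0 (running 0)
col 1: [16, 0, 4] -> [0, 16, 4]  score +0 (running 0)
col 2: [32, 16, 16] -> [0, 32, 32]  score +32 (running 32)
Board after move:
 8  0  0
 4 16 32
 2  4 32

Answer: 32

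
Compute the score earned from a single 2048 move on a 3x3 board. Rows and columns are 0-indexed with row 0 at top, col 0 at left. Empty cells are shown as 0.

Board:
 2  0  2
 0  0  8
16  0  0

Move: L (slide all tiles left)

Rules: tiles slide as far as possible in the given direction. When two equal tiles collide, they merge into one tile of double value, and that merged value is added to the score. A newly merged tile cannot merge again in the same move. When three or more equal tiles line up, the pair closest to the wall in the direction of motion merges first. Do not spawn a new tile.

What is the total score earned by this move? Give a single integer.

Answer: 4

Derivation:
Slide left:
row 0: [2, 0, 2] -> [4, 0, 0]  score +4 (running 4)
row 1: [0, 0, 8] -> [8, 0, 0]  score +0 (running 4)
row 2: [16, 0, 0] -> [16, 0, 0]  score +0 (running 4)
Board after move:
 4  0  0
 8  0  0
16  0  0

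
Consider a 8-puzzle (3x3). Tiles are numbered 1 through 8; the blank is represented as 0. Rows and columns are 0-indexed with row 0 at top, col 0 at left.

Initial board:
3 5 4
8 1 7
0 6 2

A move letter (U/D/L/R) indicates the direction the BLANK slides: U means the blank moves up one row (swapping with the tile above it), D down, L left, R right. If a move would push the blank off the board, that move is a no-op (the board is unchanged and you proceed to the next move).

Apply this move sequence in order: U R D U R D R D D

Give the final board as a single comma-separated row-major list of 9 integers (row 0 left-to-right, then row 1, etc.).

After move 1 (U):
3 5 4
0 1 7
8 6 2

After move 2 (R):
3 5 4
1 0 7
8 6 2

After move 3 (D):
3 5 4
1 6 7
8 0 2

After move 4 (U):
3 5 4
1 0 7
8 6 2

After move 5 (R):
3 5 4
1 7 0
8 6 2

After move 6 (D):
3 5 4
1 7 2
8 6 0

After move 7 (R):
3 5 4
1 7 2
8 6 0

After move 8 (D):
3 5 4
1 7 2
8 6 0

After move 9 (D):
3 5 4
1 7 2
8 6 0

Answer: 3, 5, 4, 1, 7, 2, 8, 6, 0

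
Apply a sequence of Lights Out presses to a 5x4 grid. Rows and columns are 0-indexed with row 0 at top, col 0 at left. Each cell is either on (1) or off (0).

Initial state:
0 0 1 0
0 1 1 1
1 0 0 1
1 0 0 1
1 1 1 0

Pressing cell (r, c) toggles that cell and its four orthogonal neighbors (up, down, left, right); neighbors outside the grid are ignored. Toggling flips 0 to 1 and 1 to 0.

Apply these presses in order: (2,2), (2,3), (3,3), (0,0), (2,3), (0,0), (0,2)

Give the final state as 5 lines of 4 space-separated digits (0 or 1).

Answer: 0 1 0 1
0 1 1 1
1 1 1 1
1 0 0 0
1 1 1 1

Derivation:
After press 1 at (2,2):
0 0 1 0
0 1 0 1
1 1 1 0
1 0 1 1
1 1 1 0

After press 2 at (2,3):
0 0 1 0
0 1 0 0
1 1 0 1
1 0 1 0
1 1 1 0

After press 3 at (3,3):
0 0 1 0
0 1 0 0
1 1 0 0
1 0 0 1
1 1 1 1

After press 4 at (0,0):
1 1 1 0
1 1 0 0
1 1 0 0
1 0 0 1
1 1 1 1

After press 5 at (2,3):
1 1 1 0
1 1 0 1
1 1 1 1
1 0 0 0
1 1 1 1

After press 6 at (0,0):
0 0 1 0
0 1 0 1
1 1 1 1
1 0 0 0
1 1 1 1

After press 7 at (0,2):
0 1 0 1
0 1 1 1
1 1 1 1
1 0 0 0
1 1 1 1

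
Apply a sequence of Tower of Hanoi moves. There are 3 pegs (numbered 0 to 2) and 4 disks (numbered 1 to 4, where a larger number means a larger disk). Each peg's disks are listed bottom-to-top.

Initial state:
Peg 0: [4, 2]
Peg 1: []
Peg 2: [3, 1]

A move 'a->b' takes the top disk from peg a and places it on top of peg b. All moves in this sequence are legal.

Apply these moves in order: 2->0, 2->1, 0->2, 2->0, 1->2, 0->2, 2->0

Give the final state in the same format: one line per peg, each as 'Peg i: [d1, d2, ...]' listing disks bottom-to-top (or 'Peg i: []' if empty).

Answer: Peg 0: [4, 2, 1]
Peg 1: []
Peg 2: [3]

Derivation:
After move 1 (2->0):
Peg 0: [4, 2, 1]
Peg 1: []
Peg 2: [3]

After move 2 (2->1):
Peg 0: [4, 2, 1]
Peg 1: [3]
Peg 2: []

After move 3 (0->2):
Peg 0: [4, 2]
Peg 1: [3]
Peg 2: [1]

After move 4 (2->0):
Peg 0: [4, 2, 1]
Peg 1: [3]
Peg 2: []

After move 5 (1->2):
Peg 0: [4, 2, 1]
Peg 1: []
Peg 2: [3]

After move 6 (0->2):
Peg 0: [4, 2]
Peg 1: []
Peg 2: [3, 1]

After move 7 (2->0):
Peg 0: [4, 2, 1]
Peg 1: []
Peg 2: [3]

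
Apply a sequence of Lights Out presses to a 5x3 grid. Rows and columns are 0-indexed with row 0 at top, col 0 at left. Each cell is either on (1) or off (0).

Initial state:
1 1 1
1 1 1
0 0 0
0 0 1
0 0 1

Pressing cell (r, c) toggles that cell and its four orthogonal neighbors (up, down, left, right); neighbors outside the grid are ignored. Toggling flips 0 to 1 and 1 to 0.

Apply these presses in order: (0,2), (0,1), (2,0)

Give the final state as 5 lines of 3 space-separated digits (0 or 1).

Answer: 0 1 1
0 0 0
1 1 0
1 0 1
0 0 1

Derivation:
After press 1 at (0,2):
1 0 0
1 1 0
0 0 0
0 0 1
0 0 1

After press 2 at (0,1):
0 1 1
1 0 0
0 0 0
0 0 1
0 0 1

After press 3 at (2,0):
0 1 1
0 0 0
1 1 0
1 0 1
0 0 1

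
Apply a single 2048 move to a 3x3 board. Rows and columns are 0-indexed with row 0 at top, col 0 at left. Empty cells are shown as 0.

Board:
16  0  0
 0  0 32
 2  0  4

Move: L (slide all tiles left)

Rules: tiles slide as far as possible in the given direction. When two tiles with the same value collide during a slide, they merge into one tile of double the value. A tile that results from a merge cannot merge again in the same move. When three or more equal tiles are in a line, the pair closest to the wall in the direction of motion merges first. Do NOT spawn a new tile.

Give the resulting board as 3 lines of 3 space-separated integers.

Slide left:
row 0: [16, 0, 0] -> [16, 0, 0]
row 1: [0, 0, 32] -> [32, 0, 0]
row 2: [2, 0, 4] -> [2, 4, 0]

Answer: 16  0  0
32  0  0
 2  4  0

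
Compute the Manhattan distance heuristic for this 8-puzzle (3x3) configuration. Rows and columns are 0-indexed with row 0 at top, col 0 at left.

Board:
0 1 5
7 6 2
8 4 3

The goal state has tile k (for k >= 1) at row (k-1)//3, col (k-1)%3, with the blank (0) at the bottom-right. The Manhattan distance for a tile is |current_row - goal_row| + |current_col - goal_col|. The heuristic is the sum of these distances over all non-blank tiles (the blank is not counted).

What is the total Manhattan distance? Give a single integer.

Tile 1: at (0,1), goal (0,0), distance |0-0|+|1-0| = 1
Tile 5: at (0,2), goal (1,1), distance |0-1|+|2-1| = 2
Tile 7: at (1,0), goal (2,0), distance |1-2|+|0-0| = 1
Tile 6: at (1,1), goal (1,2), distance |1-1|+|1-2| = 1
Tile 2: at (1,2), goal (0,1), distance |1-0|+|2-1| = 2
Tile 8: at (2,0), goal (2,1), distance |2-2|+|0-1| = 1
Tile 4: at (2,1), goal (1,0), distance |2-1|+|1-0| = 2
Tile 3: at (2,2), goal (0,2), distance |2-0|+|2-2| = 2
Sum: 1 + 2 + 1 + 1 + 2 + 1 + 2 + 2 = 12

Answer: 12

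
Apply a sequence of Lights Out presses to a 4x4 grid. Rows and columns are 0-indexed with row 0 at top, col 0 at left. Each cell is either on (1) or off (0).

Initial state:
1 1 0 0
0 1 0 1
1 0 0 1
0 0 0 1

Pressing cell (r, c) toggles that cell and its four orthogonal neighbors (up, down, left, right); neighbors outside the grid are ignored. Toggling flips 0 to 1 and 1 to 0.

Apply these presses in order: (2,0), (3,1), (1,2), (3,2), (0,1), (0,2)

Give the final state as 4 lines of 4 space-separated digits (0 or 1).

After press 1 at (2,0):
1 1 0 0
1 1 0 1
0 1 0 1
1 0 0 1

After press 2 at (3,1):
1 1 0 0
1 1 0 1
0 0 0 1
0 1 1 1

After press 3 at (1,2):
1 1 1 0
1 0 1 0
0 0 1 1
0 1 1 1

After press 4 at (3,2):
1 1 1 0
1 0 1 0
0 0 0 1
0 0 0 0

After press 5 at (0,1):
0 0 0 0
1 1 1 0
0 0 0 1
0 0 0 0

After press 6 at (0,2):
0 1 1 1
1 1 0 0
0 0 0 1
0 0 0 0

Answer: 0 1 1 1
1 1 0 0
0 0 0 1
0 0 0 0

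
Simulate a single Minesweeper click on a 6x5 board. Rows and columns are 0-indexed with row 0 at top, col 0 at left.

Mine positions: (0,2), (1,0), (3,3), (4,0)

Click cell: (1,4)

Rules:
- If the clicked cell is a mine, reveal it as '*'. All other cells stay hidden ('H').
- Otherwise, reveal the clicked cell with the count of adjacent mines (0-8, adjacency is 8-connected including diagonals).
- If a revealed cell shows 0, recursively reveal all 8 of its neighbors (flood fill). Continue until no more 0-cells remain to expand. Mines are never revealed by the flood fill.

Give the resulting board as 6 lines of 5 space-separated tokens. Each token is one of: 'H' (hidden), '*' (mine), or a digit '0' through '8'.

H H H 1 0
H H H 1 0
H H H 1 1
H H H H H
H H H H H
H H H H H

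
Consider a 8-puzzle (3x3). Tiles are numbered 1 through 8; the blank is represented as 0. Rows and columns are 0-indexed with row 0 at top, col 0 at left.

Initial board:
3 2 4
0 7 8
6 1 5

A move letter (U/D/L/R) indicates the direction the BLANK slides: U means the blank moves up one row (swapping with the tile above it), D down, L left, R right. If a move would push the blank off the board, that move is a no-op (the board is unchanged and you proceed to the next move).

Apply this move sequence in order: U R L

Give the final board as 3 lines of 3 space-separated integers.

Answer: 0 2 4
3 7 8
6 1 5

Derivation:
After move 1 (U):
0 2 4
3 7 8
6 1 5

After move 2 (R):
2 0 4
3 7 8
6 1 5

After move 3 (L):
0 2 4
3 7 8
6 1 5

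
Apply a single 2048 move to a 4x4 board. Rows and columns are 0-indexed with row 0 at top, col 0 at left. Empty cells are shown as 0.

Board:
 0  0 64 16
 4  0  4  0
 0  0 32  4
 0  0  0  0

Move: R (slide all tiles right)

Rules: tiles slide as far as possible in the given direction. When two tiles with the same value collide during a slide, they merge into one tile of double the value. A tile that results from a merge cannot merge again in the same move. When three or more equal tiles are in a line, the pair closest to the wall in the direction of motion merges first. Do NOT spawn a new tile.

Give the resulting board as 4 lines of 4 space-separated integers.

Answer:  0  0 64 16
 0  0  0  8
 0  0 32  4
 0  0  0  0

Derivation:
Slide right:
row 0: [0, 0, 64, 16] -> [0, 0, 64, 16]
row 1: [4, 0, 4, 0] -> [0, 0, 0, 8]
row 2: [0, 0, 32, 4] -> [0, 0, 32, 4]
row 3: [0, 0, 0, 0] -> [0, 0, 0, 0]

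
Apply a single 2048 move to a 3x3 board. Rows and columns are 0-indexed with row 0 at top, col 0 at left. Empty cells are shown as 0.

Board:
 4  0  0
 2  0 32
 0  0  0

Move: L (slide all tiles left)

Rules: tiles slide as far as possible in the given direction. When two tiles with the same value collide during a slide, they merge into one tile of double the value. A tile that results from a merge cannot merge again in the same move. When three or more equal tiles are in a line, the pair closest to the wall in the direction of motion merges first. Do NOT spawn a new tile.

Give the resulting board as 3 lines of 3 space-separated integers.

Answer:  4  0  0
 2 32  0
 0  0  0

Derivation:
Slide left:
row 0: [4, 0, 0] -> [4, 0, 0]
row 1: [2, 0, 32] -> [2, 32, 0]
row 2: [0, 0, 0] -> [0, 0, 0]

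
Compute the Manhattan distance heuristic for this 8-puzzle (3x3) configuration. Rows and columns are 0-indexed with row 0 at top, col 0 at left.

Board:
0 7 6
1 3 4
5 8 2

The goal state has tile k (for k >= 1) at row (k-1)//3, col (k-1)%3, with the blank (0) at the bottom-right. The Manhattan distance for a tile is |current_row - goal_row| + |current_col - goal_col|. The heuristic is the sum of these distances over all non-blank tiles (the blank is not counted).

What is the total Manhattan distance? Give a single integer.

Tile 7: at (0,1), goal (2,0), distance |0-2|+|1-0| = 3
Tile 6: at (0,2), goal (1,2), distance |0-1|+|2-2| = 1
Tile 1: at (1,0), goal (0,0), distance |1-0|+|0-0| = 1
Tile 3: at (1,1), goal (0,2), distance |1-0|+|1-2| = 2
Tile 4: at (1,2), goal (1,0), distance |1-1|+|2-0| = 2
Tile 5: at (2,0), goal (1,1), distance |2-1|+|0-1| = 2
Tile 8: at (2,1), goal (2,1), distance |2-2|+|1-1| = 0
Tile 2: at (2,2), goal (0,1), distance |2-0|+|2-1| = 3
Sum: 3 + 1 + 1 + 2 + 2 + 2 + 0 + 3 = 14

Answer: 14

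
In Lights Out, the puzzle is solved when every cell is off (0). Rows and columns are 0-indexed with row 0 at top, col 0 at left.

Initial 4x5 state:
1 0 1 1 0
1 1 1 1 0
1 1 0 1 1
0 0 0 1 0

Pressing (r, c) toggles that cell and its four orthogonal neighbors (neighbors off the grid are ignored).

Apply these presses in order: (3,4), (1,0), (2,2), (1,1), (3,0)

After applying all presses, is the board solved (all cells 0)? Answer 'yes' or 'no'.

Answer: no

Derivation:
After press 1 at (3,4):
1 0 1 1 0
1 1 1 1 0
1 1 0 1 0
0 0 0 0 1

After press 2 at (1,0):
0 0 1 1 0
0 0 1 1 0
0 1 0 1 0
0 0 0 0 1

After press 3 at (2,2):
0 0 1 1 0
0 0 0 1 0
0 0 1 0 0
0 0 1 0 1

After press 4 at (1,1):
0 1 1 1 0
1 1 1 1 0
0 1 1 0 0
0 0 1 0 1

After press 5 at (3,0):
0 1 1 1 0
1 1 1 1 0
1 1 1 0 0
1 1 1 0 1

Lights still on: 14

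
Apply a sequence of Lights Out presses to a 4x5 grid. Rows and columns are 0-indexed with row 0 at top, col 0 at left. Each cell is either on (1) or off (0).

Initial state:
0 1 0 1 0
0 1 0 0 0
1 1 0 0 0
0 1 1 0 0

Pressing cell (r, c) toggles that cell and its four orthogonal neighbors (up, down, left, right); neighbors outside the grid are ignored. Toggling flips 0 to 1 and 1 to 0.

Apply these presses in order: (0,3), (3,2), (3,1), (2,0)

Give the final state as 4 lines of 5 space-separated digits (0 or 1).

After press 1 at (0,3):
0 1 1 0 1
0 1 0 1 0
1 1 0 0 0
0 1 1 0 0

After press 2 at (3,2):
0 1 1 0 1
0 1 0 1 0
1 1 1 0 0
0 0 0 1 0

After press 3 at (3,1):
0 1 1 0 1
0 1 0 1 0
1 0 1 0 0
1 1 1 1 0

After press 4 at (2,0):
0 1 1 0 1
1 1 0 1 0
0 1 1 0 0
0 1 1 1 0

Answer: 0 1 1 0 1
1 1 0 1 0
0 1 1 0 0
0 1 1 1 0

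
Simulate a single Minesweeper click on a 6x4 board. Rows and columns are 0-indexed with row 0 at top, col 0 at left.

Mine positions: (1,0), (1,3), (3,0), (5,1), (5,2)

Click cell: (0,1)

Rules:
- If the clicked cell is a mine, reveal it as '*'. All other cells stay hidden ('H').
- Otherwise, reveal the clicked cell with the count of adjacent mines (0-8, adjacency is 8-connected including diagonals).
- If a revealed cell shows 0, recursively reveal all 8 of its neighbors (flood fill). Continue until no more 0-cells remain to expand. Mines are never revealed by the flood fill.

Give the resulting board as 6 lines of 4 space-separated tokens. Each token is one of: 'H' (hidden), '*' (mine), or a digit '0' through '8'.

H 1 H H
H H H H
H H H H
H H H H
H H H H
H H H H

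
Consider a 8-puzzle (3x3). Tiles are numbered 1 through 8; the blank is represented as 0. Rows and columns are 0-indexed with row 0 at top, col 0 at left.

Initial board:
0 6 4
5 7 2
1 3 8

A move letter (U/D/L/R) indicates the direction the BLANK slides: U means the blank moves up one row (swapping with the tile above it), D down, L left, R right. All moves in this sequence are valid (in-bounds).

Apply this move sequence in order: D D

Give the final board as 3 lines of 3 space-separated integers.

After move 1 (D):
5 6 4
0 7 2
1 3 8

After move 2 (D):
5 6 4
1 7 2
0 3 8

Answer: 5 6 4
1 7 2
0 3 8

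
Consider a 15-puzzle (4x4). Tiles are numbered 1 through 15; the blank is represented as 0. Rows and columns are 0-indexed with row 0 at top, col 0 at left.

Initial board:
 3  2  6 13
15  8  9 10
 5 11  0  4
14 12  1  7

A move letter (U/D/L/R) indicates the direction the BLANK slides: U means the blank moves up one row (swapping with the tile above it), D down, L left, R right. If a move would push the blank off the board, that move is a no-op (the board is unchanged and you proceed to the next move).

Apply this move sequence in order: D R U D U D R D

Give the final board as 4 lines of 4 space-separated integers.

Answer:  3  2  6 13
15  8  9 10
 5 11  1  4
14 12  7  0

Derivation:
After move 1 (D):
 3  2  6 13
15  8  9 10
 5 11  1  4
14 12  0  7

After move 2 (R):
 3  2  6 13
15  8  9 10
 5 11  1  4
14 12  7  0

After move 3 (U):
 3  2  6 13
15  8  9 10
 5 11  1  0
14 12  7  4

After move 4 (D):
 3  2  6 13
15  8  9 10
 5 11  1  4
14 12  7  0

After move 5 (U):
 3  2  6 13
15  8  9 10
 5 11  1  0
14 12  7  4

After move 6 (D):
 3  2  6 13
15  8  9 10
 5 11  1  4
14 12  7  0

After move 7 (R):
 3  2  6 13
15  8  9 10
 5 11  1  4
14 12  7  0

After move 8 (D):
 3  2  6 13
15  8  9 10
 5 11  1  4
14 12  7  0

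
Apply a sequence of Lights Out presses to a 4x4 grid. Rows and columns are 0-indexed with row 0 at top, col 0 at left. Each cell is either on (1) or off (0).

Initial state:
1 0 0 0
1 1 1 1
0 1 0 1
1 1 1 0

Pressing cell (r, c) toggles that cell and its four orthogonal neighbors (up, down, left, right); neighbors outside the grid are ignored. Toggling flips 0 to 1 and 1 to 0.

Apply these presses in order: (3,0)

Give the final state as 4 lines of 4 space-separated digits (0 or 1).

Answer: 1 0 0 0
1 1 1 1
1 1 0 1
0 0 1 0

Derivation:
After press 1 at (3,0):
1 0 0 0
1 1 1 1
1 1 0 1
0 0 1 0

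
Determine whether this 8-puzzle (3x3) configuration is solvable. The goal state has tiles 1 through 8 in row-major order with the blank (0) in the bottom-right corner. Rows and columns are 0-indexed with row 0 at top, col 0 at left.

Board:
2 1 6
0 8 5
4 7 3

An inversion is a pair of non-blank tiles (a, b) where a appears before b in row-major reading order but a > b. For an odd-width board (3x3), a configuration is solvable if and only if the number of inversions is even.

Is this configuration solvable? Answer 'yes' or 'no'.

Answer: yes

Derivation:
Inversions (pairs i<j in row-major order where tile[i] > tile[j] > 0): 12
12 is even, so the puzzle is solvable.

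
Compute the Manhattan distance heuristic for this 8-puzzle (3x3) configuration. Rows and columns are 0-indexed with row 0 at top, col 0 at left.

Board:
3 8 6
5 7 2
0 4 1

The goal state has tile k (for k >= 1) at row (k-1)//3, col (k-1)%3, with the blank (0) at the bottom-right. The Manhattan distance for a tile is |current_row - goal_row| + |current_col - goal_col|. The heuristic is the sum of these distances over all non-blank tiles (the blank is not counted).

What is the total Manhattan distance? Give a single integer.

Tile 3: at (0,0), goal (0,2), distance |0-0|+|0-2| = 2
Tile 8: at (0,1), goal (2,1), distance |0-2|+|1-1| = 2
Tile 6: at (0,2), goal (1,2), distance |0-1|+|2-2| = 1
Tile 5: at (1,0), goal (1,1), distance |1-1|+|0-1| = 1
Tile 7: at (1,1), goal (2,0), distance |1-2|+|1-0| = 2
Tile 2: at (1,2), goal (0,1), distance |1-0|+|2-1| = 2
Tile 4: at (2,1), goal (1,0), distance |2-1|+|1-0| = 2
Tile 1: at (2,2), goal (0,0), distance |2-0|+|2-0| = 4
Sum: 2 + 2 + 1 + 1 + 2 + 2 + 2 + 4 = 16

Answer: 16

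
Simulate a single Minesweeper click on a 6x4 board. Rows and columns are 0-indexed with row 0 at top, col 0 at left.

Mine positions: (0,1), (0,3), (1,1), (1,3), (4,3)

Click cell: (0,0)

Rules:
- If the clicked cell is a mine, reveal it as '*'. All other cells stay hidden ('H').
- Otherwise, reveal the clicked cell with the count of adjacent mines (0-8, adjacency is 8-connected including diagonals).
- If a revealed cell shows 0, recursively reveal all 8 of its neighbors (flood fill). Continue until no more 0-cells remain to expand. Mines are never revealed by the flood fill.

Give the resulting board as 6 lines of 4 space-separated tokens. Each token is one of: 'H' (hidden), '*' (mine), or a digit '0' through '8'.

2 H H H
H H H H
H H H H
H H H H
H H H H
H H H H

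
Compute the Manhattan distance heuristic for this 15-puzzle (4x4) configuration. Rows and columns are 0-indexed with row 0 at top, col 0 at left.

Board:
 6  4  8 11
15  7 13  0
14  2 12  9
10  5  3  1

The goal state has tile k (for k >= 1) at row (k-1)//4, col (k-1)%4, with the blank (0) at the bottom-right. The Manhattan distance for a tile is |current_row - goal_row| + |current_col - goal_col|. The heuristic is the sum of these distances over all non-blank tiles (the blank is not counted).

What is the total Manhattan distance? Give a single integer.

Tile 6: at (0,0), goal (1,1), distance |0-1|+|0-1| = 2
Tile 4: at (0,1), goal (0,3), distance |0-0|+|1-3| = 2
Tile 8: at (0,2), goal (1,3), distance |0-1|+|2-3| = 2
Tile 11: at (0,3), goal (2,2), distance |0-2|+|3-2| = 3
Tile 15: at (1,0), goal (3,2), distance |1-3|+|0-2| = 4
Tile 7: at (1,1), goal (1,2), distance |1-1|+|1-2| = 1
Tile 13: at (1,2), goal (3,0), distance |1-3|+|2-0| = 4
Tile 14: at (2,0), goal (3,1), distance |2-3|+|0-1| = 2
Tile 2: at (2,1), goal (0,1), distance |2-0|+|1-1| = 2
Tile 12: at (2,2), goal (2,3), distance |2-2|+|2-3| = 1
Tile 9: at (2,3), goal (2,0), distance |2-2|+|3-0| = 3
Tile 10: at (3,0), goal (2,1), distance |3-2|+|0-1| = 2
Tile 5: at (3,1), goal (1,0), distance |3-1|+|1-0| = 3
Tile 3: at (3,2), goal (0,2), distance |3-0|+|2-2| = 3
Tile 1: at (3,3), goal (0,0), distance |3-0|+|3-0| = 6
Sum: 2 + 2 + 2 + 3 + 4 + 1 + 4 + 2 + 2 + 1 + 3 + 2 + 3 + 3 + 6 = 40

Answer: 40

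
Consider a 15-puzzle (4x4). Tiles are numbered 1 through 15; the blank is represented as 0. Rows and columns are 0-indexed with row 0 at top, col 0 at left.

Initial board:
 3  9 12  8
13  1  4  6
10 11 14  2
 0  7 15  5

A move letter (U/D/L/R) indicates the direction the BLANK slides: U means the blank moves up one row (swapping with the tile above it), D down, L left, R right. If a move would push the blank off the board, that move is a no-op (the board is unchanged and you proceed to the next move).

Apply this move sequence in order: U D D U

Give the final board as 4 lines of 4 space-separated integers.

After move 1 (U):
 3  9 12  8
13  1  4  6
 0 11 14  2
10  7 15  5

After move 2 (D):
 3  9 12  8
13  1  4  6
10 11 14  2
 0  7 15  5

After move 3 (D):
 3  9 12  8
13  1  4  6
10 11 14  2
 0  7 15  5

After move 4 (U):
 3  9 12  8
13  1  4  6
 0 11 14  2
10  7 15  5

Answer:  3  9 12  8
13  1  4  6
 0 11 14  2
10  7 15  5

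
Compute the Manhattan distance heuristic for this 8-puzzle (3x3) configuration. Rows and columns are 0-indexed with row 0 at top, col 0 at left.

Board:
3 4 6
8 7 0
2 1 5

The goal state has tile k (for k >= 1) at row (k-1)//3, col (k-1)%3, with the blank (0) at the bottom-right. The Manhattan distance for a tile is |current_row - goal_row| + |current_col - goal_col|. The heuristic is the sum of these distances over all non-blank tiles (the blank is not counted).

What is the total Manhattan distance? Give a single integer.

Tile 3: (0,0)->(0,2) = 2
Tile 4: (0,1)->(1,0) = 2
Tile 6: (0,2)->(1,2) = 1
Tile 8: (1,0)->(2,1) = 2
Tile 7: (1,1)->(2,0) = 2
Tile 2: (2,0)->(0,1) = 3
Tile 1: (2,1)->(0,0) = 3
Tile 5: (2,2)->(1,1) = 2
Sum: 2 + 2 + 1 + 2 + 2 + 3 + 3 + 2 = 17

Answer: 17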